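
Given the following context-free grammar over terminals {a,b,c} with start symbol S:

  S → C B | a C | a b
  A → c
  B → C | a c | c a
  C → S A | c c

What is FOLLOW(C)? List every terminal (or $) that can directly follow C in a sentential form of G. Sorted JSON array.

Compute FIRST by fixpoint:
pass 1:
  A via A→c: +{c}
  B via B→a c: +{a}
  B via B→c a: +{c}
  C via C→c c: +{c}
  S via S→C B: +{c}
  S via S→a C: +{a}
  FIRST[S]={a,c}  FIRST[A]={c}  FIRST[B]={a,c}  FIRST[C]={c}
pass 2:
  C via C→S A: +{a}
  FIRST[S]={a,c}  FIRST[A]={c}  FIRST[B]={a,c}  FIRST[C]={a,c}
pass 3: done
  FIRST[S]={a,c}  FIRST[A]={c}  FIRST[B]={a,c}  FIRST[C]={a,c}

FOLLOW iteration:
FOLLOW(S) := {$}
pass 1:
  C→S A: FOLLOW(S) ⊇ FIRST(A) = {c}; new: +{c}
  S→C B: FOLLOW(C) ⊇ FIRST(B) = {a,c}; new: +{a,c}
  S→C B: FOLLOW(B) ⊇ FOLLOW(S) ⊇ {$,c}; new: +{$,c}
  S→a C: FOLLOW(C) ⊇ FOLLOW(S) ⊇ {$,c}; new: +{$}
  S: {$,c}  A: {}  B: {$,c}  C: {$,a,c}
pass 2:
  C→S A: FOLLOW(A) ⊇ FOLLOW(C) ⊇ {$,a,c}; new: +{$,a,c}
  S: {$,c}  A: {$,a,c}  B: {$,c}  C: {$,a,c}
pass 3: done
  S: {$,c}  A: {$,a,c}  B: {$,c}  C: {$,a,c}

FOLLOW(C) = ["$", "a", "c"]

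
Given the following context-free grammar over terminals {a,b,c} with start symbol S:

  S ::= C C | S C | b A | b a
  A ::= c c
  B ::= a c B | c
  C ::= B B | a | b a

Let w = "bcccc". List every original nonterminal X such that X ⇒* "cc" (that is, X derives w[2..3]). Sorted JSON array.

CNF form of G:
  S -> C C | S C | T2 A | T2 T1
  A -> T0 T0
  B -> T1 X3 | c
  C -> B B | T2 T1 | a
  T0 -> c
  T1 -> a
  T2 -> b
  X3 -> T0 B

Fill CYK table bottom-up (cells [i..j] with 2 ≤ i ≤ j ≤ 3 only):
  cell(2,2) c: {B,T0}  orig:{B}
  cell(3,3) c: {B,T0}  orig:{B}
  cell(2,3) cc: {A,C,X3}  orig:{A,C}

Original NTs in T[2,3] deriving "cc": ["A", "C"]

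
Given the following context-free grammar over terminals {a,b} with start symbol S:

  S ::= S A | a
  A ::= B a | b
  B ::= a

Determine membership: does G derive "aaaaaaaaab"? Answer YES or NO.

CNF form of G:
  S -> S A | a
  A -> B T0 | b
  B -> a
  T0 -> a

CYK fill:
  cell(0,0) a: {B,S,T0}  orig:{B,S}
  cell(1,1) a: {B,S,T0}  orig:{B,S}
  cell(2,2) a: {B,S,T0}  orig:{B,S}
  cell(3,3) a: {B,S,T0}  orig:{B,S}
  cell(4,4) a: {B,S,T0}  orig:{B,S}
  cell(5,5) a: {B,S,T0}  orig:{B,S}
  cell(6,6) a: {B,S,T0}  orig:{B,S}
  cell(7,7) a: {B,S,T0}  orig:{B,S}
  cell(8,8) a: {B,S,T0}  orig:{B,S}
  cell(9,9) b: {A}
  cell(0,1) aa: {A}
  cell(1,2) aa: {A}
  cell(2,3) aa: {A}
  cell(3,4) aa: {A}
  cell(4,5) aa: {A}
  cell(5,6) aa: {A}
  cell(6,7) aa: {A}
  cell(7,8) aa: {A}
  cell(8,9) ab: {S}
  cell(0,2) aaa: {S}
  cell(1,3) aaa: {S}
  cell(2,4) aaa: {S}
  cell(3,5) aaa: {S}
  cell(4,6) aaa: {S}
  cell(5,7) aaa: {S}
  cell(6,8) aaa: {S}
  cell(7,9) aab: ∅
  cell(0,3) aaaa: ∅
  cell(1,4) aaaa: ∅
  cell(2,5) aaaa: ∅
  cell(3,6) aaaa: ∅
  cell(4,7) aaaa: ∅
  cell(5,8) aaaa: ∅
  cell(6,9) aaab: {S}
  cell(0,4) aaaaa: {S}
  cell(1,5) aaaaa: {S}
  cell(2,6) aaaaa: {S}
  cell(3,7) aaaaa: {S}
  cell(4,8) aaaaa: {S}
  cell(5,9) aaaab: ∅
  cell(0,5) aaaaaa: ∅
  cell(1,6) aaaaaa: ∅
  cell(2,7) aaaaaa: ∅
  cell(3,8) aaaaaa: ∅
  cell(4,9) aaaaab: {S}
  cell(0,6) aaaaaaa: {S}
  cell(1,7) aaaaaaa: {S}
  cell(2,8) aaaaaaa: {S}
  cell(3,9) aaaaaab: ∅
  cell(0,7) aaaaaaaa: ∅
  cell(1,8) aaaaaaaa: ∅
  cell(2,9) aaaaaaab: {S}
  cell(0,8) aaaaaaaaa: {S}
  cell(1,9) aaaaaaaab: ∅
  cell(0,9) aaaaaaaaab: {S}

S ∈ T[0,9] ⇒ YES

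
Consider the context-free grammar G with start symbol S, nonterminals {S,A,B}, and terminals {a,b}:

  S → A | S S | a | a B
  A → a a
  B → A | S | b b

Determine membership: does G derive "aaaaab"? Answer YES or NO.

CNF form of G:
  S -> S S | T0 B | T0 T0 | a
  A -> T0 T0
  B -> S S | T0 B | T0 T0 | T1 T1 | a
  T0 -> a
  T1 -> b

Fill CYK table bottom-up:
  T[0,0] 'a' = {B,S,T0}  orig:{B,S}
  T[1,1] 'a' = {B,S,T0}  orig:{B,S}
  T[2,2] 'a' = {B,S,T0}  orig:{B,S}
  T[3,3] 'a' = {B,S,T0}  orig:{B,S}
  T[4,4] 'a' = {B,S,T0}  orig:{B,S}
  T[5,5] 'b' = {T1}  orig:{}
  T[0,1] 'aa' = {A,B,S}
  T[1,2] 'aa' = {A,B,S}
  T[2,3] 'aa' = {A,B,S}
  T[3,4] 'aa' = {A,B,S}
  T[4,5] 'ab' = ∅
  T[0,2] 'aaa' = {B,S}
  T[1,3] 'aaa' = {B,S}
  T[2,4] 'aaa' = {B,S}
  T[3,5] 'aab' = ∅
  T[0,3] 'aaaa' = {B,S}
  T[1,4] 'aaaa' = {B,S}
  T[2,5] 'aaab' = ∅
  T[0,4] 'aaaaa' = {B,S}
  T[1,5] 'aaaab' = ∅
  T[0,5] 'aaaaab' = ∅

S ∉ T[0,5] ⇒ NO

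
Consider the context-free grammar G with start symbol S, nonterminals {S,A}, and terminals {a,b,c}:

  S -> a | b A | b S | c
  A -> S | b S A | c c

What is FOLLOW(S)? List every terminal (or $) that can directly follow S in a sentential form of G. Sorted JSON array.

Compute FIRST by fixpoint:
pass 1:
  A via A→b S A: +{b}
  A via A→c c: +{c}
  S via S→a: +{a}
  S via S→b A: +{b}
  S via S→c: +{c}
  FIRST(S)={a,b,c}  FIRST(A)={b,c}
pass 2:
  A via A→S: +{a}
  FIRST(S)={a,b,c}  FIRST(A)={a,b,c}
pass 3: done
  FIRST(S)={a,b,c}  FIRST(A)={a,b,c}

FOLLOW iteration:
seed FOLLOW(S) with $
round 1:
  A→b S A: FOLLOW(S) ⊇ FIRST(A) = {a,b,c}; new: +{a,b,c}
  S→b A: FOLLOW(A) ⊇ FOLLOW(S) ⊇ {$,a,b,c}; new: +{$,a,b,c}
  FOLLOW[S]={$,a,b,c}  FOLLOW[A]={$,a,b,c}
round 2: — fixpoint
  FOLLOW[S]={$,a,b,c}  FOLLOW[A]={$,a,b,c}

FOLLOW(S) = ["$", "a", "b", "c"]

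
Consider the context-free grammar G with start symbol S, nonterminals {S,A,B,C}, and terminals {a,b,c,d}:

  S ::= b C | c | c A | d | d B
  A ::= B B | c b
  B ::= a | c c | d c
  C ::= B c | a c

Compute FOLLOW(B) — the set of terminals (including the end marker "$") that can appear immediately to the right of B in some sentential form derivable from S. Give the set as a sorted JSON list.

FIRST sets, iterate to fixpoint:
pass 1:
  A via A→c b: +{c}
  B via B→a: +{a}
  B via B→c c: +{c}
  B via B→d c: +{d}
  C via C→B c: +{a,c,d}
  S via S→b C: +{b}
  S via S→c: +{c}
  S via S→d: +{d}
  S: {b,c,d}  A: {c}  B: {a,c,d}  C: {a,c,d}
pass 2:
  A via A→B B: +{a,d}
  S: {b,c,d}  A: {a,c,d}  B: {a,c,d}  C: {a,c,d}
pass 3: (stable)
  S: {b,c,d}  A: {a,c,d}  B: {a,c,d}  C: {a,c,d}

Compute FOLLOW by fixpoint:
seed FOLLOW(S) with $
[1]
  A→B B: FOLLOW(B) ⊇ FIRST(B) = {a,c,d}; new: +{a,c,d}
  S→b C: FOLLOW(C) ⊇ FOLLOW(S) ⊇ {$}; new: +{$}
  S→c A: FOLLOW(A) ⊇ FOLLOW(S) ⊇ {$}; new: +{$}
  S→d B: FOLLOW(B) ⊇ FOLLOW(S) ⊇ {$}; new: +{$}
  FOLLOW[S]={$}  FOLLOW[A]={$}  FOLLOW[B]={$,a,c,d}  FOLLOW[C]={$}
[2] done
  FOLLOW[S]={$}  FOLLOW[A]={$}  FOLLOW[B]={$,a,c,d}  FOLLOW[C]={$}

FOLLOW(B) = ["$", "a", "c", "d"]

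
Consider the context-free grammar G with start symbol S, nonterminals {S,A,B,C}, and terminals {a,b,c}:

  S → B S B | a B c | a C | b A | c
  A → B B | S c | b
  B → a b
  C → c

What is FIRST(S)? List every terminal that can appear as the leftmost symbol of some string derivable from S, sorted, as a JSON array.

Compute FIRST by fixpoint:
pass 1:
  A via A→b: +{b}
  B via B→a b: +{a}
  C via C→c: +{c}
  S via S→B S B: +{a}
  S via S→b A: +{b}
  S via S→c: +{c}
  FIRST[S]={a,b,c}  FIRST[A]={b}  FIRST[B]={a}  FIRST[C]={c}
pass 2:
  A via A→B B: +{a}
  A via A→S c: +{c}
  FIRST[S]={a,b,c}  FIRST[A]={a,b,c}  FIRST[B]={a}  FIRST[C]={c}
pass 3: (no change)
  FIRST[S]={a,b,c}  FIRST[A]={a,b,c}  FIRST[B]={a}  FIRST[C]={c}

FIRST(S) = ["a", "b", "c"]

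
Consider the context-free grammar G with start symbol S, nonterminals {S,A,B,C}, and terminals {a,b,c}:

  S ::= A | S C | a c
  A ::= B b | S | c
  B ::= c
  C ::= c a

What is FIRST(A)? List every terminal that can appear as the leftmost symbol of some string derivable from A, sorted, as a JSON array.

FIRST sets, iterate to fixpoint:
pass 1:
  A via A→c: +{c}
  B via B→c: +{c}
  C via C→c a: +{c}
  S via S→A: +{c}
  S via S→a c: +{a}
  FIRST(S)={a,c}  FIRST(A)={c}  FIRST(B)={c}  FIRST(C)={c}
pass 2:
  A via A→S: +{a}
  FIRST(S)={a,c}  FIRST(A)={a,c}  FIRST(B)={c}  FIRST(C)={c}
pass 3: (stable)
  FIRST(S)={a,c}  FIRST(A)={a,c}  FIRST(B)={c}  FIRST(C)={c}

FIRST(A) = ["a", "c"]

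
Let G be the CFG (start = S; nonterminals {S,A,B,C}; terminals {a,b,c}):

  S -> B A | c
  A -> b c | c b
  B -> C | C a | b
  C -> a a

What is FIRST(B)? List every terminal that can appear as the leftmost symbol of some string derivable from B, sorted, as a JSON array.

Compute FIRST by fixpoint:
iter 1:
  A via A→b c: +{b}
  A via A→c b: +{c}
  B via B→b: +{b}
  C via C→a a: +{a}
  S via S→B A: +{b}
  S via S→c: +{c}
  S: {b,c}  A: {b,c}  B: {b}  C: {a}
iter 2:
  B via B→C: +{a}
  S via S→B A: +{a}
  S: {a,b,c}  A: {b,c}  B: {a,b}  C: {a}
iter 3: (stable)
  S: {a,b,c}  A: {b,c}  B: {a,b}  C: {a}

FIRST(B) = ["a", "b"]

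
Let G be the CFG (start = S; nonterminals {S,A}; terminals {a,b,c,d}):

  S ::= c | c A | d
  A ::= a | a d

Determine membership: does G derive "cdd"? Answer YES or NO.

CNF form of G:
  S -> T2 A | c | d
  A -> T0 T1 | a
  T0 -> a
  T1 -> d
  T2 -> c

CYK fill:
  T[0,0] 'c' = {S,T2}  orig:{S}
  T[1,1] 'd' = {S,T1}  orig:{S}
  T[2,2] 'd' = {S,T1}  orig:{S}
  T[0,1] 'cd' = ∅
  T[1,2] 'dd' = ∅
  T[0,2] 'cdd' = ∅

S ∉ T[0,2] ⇒ NO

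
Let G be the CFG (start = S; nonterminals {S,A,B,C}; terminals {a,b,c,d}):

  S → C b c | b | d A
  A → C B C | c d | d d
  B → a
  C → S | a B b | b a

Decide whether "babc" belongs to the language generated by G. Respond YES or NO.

CNF form of G:
  S -> C X7 | T1 A | b
  A -> C X4 | T0 T1 | T1 T1
  B -> a
  C -> C X5 | T1 A | T2 T3 | T3 X6 | b
  T0 -> c
  T1 -> d
  T2 -> b
  T3 -> a
  X4 -> B C
  X5 -> T2 T0
  X6 -> B T2
  X7 -> T2 T0

CYK table (by increasing span):
  T[0,0] 'b' = {C,S,T2}  orig:{C,S}
  T[1,1] 'a' = {B,T3}  orig:{B}
  T[2,2] 'b' = {C,S,T2}  orig:{C,S}
  T[3,3] 'c' = {T0}  orig:{}
  T[0,1] 'ba' = {C}
  T[1,2] 'ab' = {X4,X6}  orig:{}
  T[2,3] 'bc' = {X5,X7}  orig:{}
  T[0,2] 'bab' = {A}
  T[1,3] 'abc' = ∅
  T[0,3] 'babc' = {C,S}

S ∈ T[0,3] ⇒ YES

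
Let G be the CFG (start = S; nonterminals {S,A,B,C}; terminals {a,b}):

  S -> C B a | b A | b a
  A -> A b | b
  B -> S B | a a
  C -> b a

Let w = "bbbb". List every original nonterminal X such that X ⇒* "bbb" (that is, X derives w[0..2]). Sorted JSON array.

Convert to CNF:
  S -> C X2 | T0 A | T0 T1
  A -> A T0 | b
  B -> S B | T1 T1
  C -> T0 T1
  T0 -> b
  T1 -> a
  X2 -> B T1

CYK fill (cells [i..j] with 0 ≤ i ≤ j ≤ 2 only):
  cell(0,0) b: {A,T0}  orig:{A}
  cell(1,1) b: {A,T0}  orig:{A}
  cell(2,2) b: {A,T0}  orig:{A}
  cell(0,1) bb: {A,S}
  cell(1,2) bb: {A,S}
  cell(0,2) bbb: {A,S}

Original NTs in T[0,2] deriving "bbb": ["A", "S"]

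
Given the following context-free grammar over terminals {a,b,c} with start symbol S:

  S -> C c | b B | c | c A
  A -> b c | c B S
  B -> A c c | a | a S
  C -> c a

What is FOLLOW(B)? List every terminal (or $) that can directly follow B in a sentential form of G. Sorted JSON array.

Compute FIRST by fixpoint:
[1]
  A via A→b c: +{b}
  A via A→c B S: +{c}
  B via B→A c c: +{b,c}
  B via B→a: +{a}
  C via C→c a: +{c}
  S via S→C c: +{c}
  S via S→b B: +{b}
  FIRST[S]={b,c}  FIRST[A]={b,c}  FIRST[B]={a,b,c}  FIRST[C]={c}
[2] done
  FIRST[S]={b,c}  FIRST[A]={b,c}  FIRST[B]={a,b,c}  FIRST[C]={c}

FOLLOW sets:
initialize: $ ∈ FOLLOW(S)
pass 1:
  A→c B S: FOLLOW(B) ⊇ FIRST(S) = {b,c}; new: +{b,c}
  B→A c c: FOLLOW(A) ⊇ FIRST(c) = {c}; new: +{c}
  B→a S: FOLLOW(S) ⊇ FOLLOW(B) ⊇ {b,c}; new: +{b,c}
  S→C c: FOLLOW(C) ⊇ FIRST(c) = {c}; new: +{c}
  S→b B: FOLLOW(B) ⊇ FOLLOW(S) ⊇ {$,b,c}; new: +{$}
  S→c A: FOLLOW(A) ⊇ FOLLOW(S) ⊇ {$,b,c}; new: +{$,b}
  S: {$,b,c}  A: {$,b,c}  B: {$,b,c}  C: {c}
pass 2: done
  S: {$,b,c}  A: {$,b,c}  B: {$,b,c}  C: {c}

FOLLOW(B) = ["$", "b", "c"]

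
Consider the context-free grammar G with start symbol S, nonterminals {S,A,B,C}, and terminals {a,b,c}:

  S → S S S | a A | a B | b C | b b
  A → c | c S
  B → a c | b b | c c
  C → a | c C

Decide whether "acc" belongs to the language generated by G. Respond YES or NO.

CNF form of G:
  S -> S X3 | T1 A | T1 B | T2 C | T2 T2
  A -> T0 S | c
  B -> T0 T0 | T1 T0 | T2 T2
  C -> T0 C | a
  T0 -> c
  T1 -> a
  T2 -> b
  X3 -> S S

CYK table (by increasing span):
  cell(0,0) a: {C,T1}  orig:{C}
  cell(1,1) c: {A,T0}  orig:{A}
  cell(2,2) c: {A,T0}  orig:{A}
  cell(0,1) ac: {B,S}
  cell(1,2) cc: {B}
  cell(0,2) acc: {S}

S ∈ T[0,2] ⇒ YES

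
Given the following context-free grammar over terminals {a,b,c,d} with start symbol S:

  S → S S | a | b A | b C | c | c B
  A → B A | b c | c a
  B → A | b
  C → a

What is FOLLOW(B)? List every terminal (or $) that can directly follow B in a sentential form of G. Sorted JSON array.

Compute FIRST by fixpoint:
iter 1:
  A via A→b c: +{b}
  A via A→c a: +{c}
  B via B→A: +{b,c}
  C via C→a: +{a}
  S via S→a: +{a}
  S via S→b A: +{b}
  S via S→c: +{c}
  FIRST(S)={a,b,c}  FIRST(A)={b,c}  FIRST(B)={b,c}  FIRST(C)={a}
iter 2: done
  FIRST(S)={a,b,c}  FIRST(A)={b,c}  FIRST(B)={b,c}  FIRST(C)={a}

FOLLOW iteration:
initialize: $ ∈ FOLLOW(S)
pass 1:
  A→B A: FOLLOW(B) ⊇ FIRST(A) = {b,c}; new: +{b,c}
  B→A: FOLLOW(A) ⊇ FOLLOW(B) ⊇ {b,c}; new: +{b,c}
  S→S S: FOLLOW(S) ⊇ FIRST(S) = {a,b,c}; new: +{a,b,c}
  S→b A: FOLLOW(A) ⊇ FOLLOW(S) ⊇ {$,a,b,c}; new: +{$,a}
  S→b C: FOLLOW(C) ⊇ FOLLOW(S) ⊇ {$,a,b,c}; new: +{$,a,b,c}
  S→c B: FOLLOW(B) ⊇ FOLLOW(S) ⊇ {$,a,b,c}; new: +{$,a}
  S: {$,a,b,c}  A: {$,a,b,c}  B: {$,a,b,c}  C: {$,a,b,c}
pass 2: (stable)
  S: {$,a,b,c}  A: {$,a,b,c}  B: {$,a,b,c}  C: {$,a,b,c}

FOLLOW(B) = ["$", "a", "b", "c"]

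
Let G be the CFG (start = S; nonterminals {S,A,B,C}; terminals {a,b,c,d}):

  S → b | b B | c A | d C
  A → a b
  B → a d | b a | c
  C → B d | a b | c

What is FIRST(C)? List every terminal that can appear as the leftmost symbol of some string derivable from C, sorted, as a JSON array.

Compute FIRST by fixpoint:
[1]
  A via A→a b: +{a}
  B via B→a d: +{a}
  B via B→b a: +{b}
  B via B→c: +{c}
  C via C→B d: +{a,b,c}
  S via S→b: +{b}
  S via S→c A: +{c}
  S via S→d C: +{d}
  S: {b,c,d}  A: {a}  B: {a,b,c}  C: {a,b,c}
[2] (no change)
  S: {b,c,d}  A: {a}  B: {a,b,c}  C: {a,b,c}

FIRST(C) = ["a", "b", "c"]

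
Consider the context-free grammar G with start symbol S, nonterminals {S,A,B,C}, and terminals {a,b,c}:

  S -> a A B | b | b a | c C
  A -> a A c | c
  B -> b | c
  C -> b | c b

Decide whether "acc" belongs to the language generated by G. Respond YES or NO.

CNF form of G:
  S -> T0 X4 | T1 C | T2 T0 | b
  A -> T0 X3 | c
  B -> b | c
  C -> T1 T2 | b
  T0 -> a
  T1 -> c
  T2 -> b
  X3 -> A T1
  X4 -> A B

CYK table (by increasing span):
  T[0,0] 'a' = {T0}  orig:{}
  T[1,1] 'c' = {A,B,T1}  orig:{A,B}
  T[2,2] 'c' = {A,B,T1}  orig:{A,B}
  T[0,1] 'ac' = ∅
  T[1,2] 'cc' = {X3,X4}  orig:{}
  T[0,2] 'acc' = {A,S}

S ∈ T[0,2] ⇒ YES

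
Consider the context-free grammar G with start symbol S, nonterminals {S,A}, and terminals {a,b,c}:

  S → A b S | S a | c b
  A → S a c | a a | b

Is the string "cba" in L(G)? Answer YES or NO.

Convert to CNF:
  S -> A X4 | S T0 | T1 T2
  A -> S X3 | T0 T0 | b
  T0 -> a
  T1 -> c
  T2 -> b
  X3 -> T0 T1
  X4 -> T2 S

Fill CYK table bottom-up:
  [0..0]={T1}  "c"  orig:{}
  [1..1]={A,T2}  "b"  orig:{A}
  [2..2]={T0}  "a"  orig:{}
  [0..1]={S}  "cb"
  [1..2]=∅  "ba"
  [0..2]={S}  "cba"

S ∈ T[0,2] ⇒ YES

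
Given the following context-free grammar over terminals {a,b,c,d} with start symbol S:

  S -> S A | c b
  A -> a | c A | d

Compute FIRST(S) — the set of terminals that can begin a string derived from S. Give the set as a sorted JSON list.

FIRST iteration:
iter 1:
  A via A→a: +{a}
  A via A→c A: +{c}
  A via A→d: +{d}
  S via S→c b: +{c}
  S: {c}  A: {a,c,d}
iter 2: — fixpoint
  S: {c}  A: {a,c,d}

FIRST(S) = ["c"]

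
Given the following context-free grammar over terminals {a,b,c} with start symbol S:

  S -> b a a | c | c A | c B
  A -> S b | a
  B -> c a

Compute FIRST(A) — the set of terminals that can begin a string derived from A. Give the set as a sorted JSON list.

FIRST sets, iterate to fixpoint:
round 1:
  A via A→a: +{a}
  B via B→c a: +{c}
  S via S→b a a: +{b}
  S via S→c: +{c}
  FIRST(S)={b,c}  FIRST(A)={a}  FIRST(B)={c}
round 2:
  A via A→S b: +{b,c}
  FIRST(S)={b,c}  FIRST(A)={a,b,c}  FIRST(B)={c}
round 3: — fixpoint
  FIRST(S)={b,c}  FIRST(A)={a,b,c}  FIRST(B)={c}

FIRST(A) = ["a", "b", "c"]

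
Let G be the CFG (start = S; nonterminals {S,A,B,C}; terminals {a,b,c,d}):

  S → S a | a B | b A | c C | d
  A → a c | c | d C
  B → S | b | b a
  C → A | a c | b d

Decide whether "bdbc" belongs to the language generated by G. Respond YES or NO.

CNF form of G:
  S -> S T0 | T0 B | T1 C | T3 A | d
  A -> T0 T1 | T2 C | c
  B -> S T0 | T0 B | T1 C | T3 A | T3 T0 | b | d
  C -> T0 T1 | T2 C | T3 T2 | c
  T0 -> a
  T1 -> c
  T2 -> d
  T3 -> b

Fill CYK table bottom-up:
  [0..0]={B,T3}  "b"  orig:{B}
  [1..1]={B,S,T2}  "d"  orig:{B,S}
  [2..2]={B,T3}  "b"  orig:{B}
  [3..3]={A,C,T1}  "c"  orig:{A,C}
  [0..1]={C}  "bd"
  [1..2]=∅  "db"
  [2..3]={B,S}  "bc"
  [0..2]=∅  "bdb"
  [1..3]=∅  "dbc"
  [0..3]=∅  "bdbc"

S ∉ T[0,3] ⇒ NO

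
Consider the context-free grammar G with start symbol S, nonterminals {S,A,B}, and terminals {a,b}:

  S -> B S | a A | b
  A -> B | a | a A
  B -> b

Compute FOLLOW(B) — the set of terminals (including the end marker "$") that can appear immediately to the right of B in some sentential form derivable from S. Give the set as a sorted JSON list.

Compute FIRST by fixpoint:
[1]
  A via A→a: +{a}
  B via B→b: +{b}
  S via S→B S: +{b}
  S via S→a A: +{a}
  S: {a,b}  A: {a}  B: {b}
[2]
  A via A→B: +{b}
  S: {a,b}  A: {a,b}  B: {b}
[3] — fixpoint
  S: {a,b}  A: {a,b}  B: {b}

Compute FOLLOW by fixpoint:
FOLLOW(S) := {$}
[1]
  S→B S: FOLLOW(B) ⊇ FIRST(S) = {a,b}; new: +{a,b}
  S→a A: FOLLOW(A) ⊇ FOLLOW(S) ⊇ {$}; new: +{$}
  FOLLOW[S]={$}  FOLLOW[A]={$}  FOLLOW[B]={a,b}
[2]
  A→B: FOLLOW(B) ⊇ FOLLOW(A) ⊇ {$}; new: +{$}
  FOLLOW[S]={$}  FOLLOW[A]={$}  FOLLOW[B]={$,a,b}
[3] done
  FOLLOW[S]={$}  FOLLOW[A]={$}  FOLLOW[B]={$,a,b}

FOLLOW(B) = ["$", "a", "b"]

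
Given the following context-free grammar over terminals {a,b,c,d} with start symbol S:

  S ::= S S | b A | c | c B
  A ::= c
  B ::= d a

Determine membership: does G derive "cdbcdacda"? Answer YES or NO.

CNF form of G:
  S -> S S | T2 A | T3 B | c
  A -> c
  B -> T0 T1
  T0 -> d
  T1 -> a
  T2 -> b
  T3 -> c

CYK table (by increasing span):
  [0..0]={A,S,T3}  "c"  orig:{A,S}
  [1..1]={T0}  "d"  orig:{}
  [2..2]={T2}  "b"  orig:{}
  [3..3]={A,S,T3}  "c"  orig:{A,S}
  [4..4]={T0}  "d"  orig:{}
  [5..5]={T1}  "a"  orig:{}
  [6..6]={A,S,T3}  "c"  orig:{A,S}
  [7..7]={T0}  "d"  orig:{}
  [8..8]={T1}  "a"  orig:{}
  [0..1]=∅  "cd"
  [1..2]=∅  "db"
  [2..3]={S}  "bc"
  [3..4]=∅  "cd"
  [4..5]={B}  "da"
  [5..6]=∅  "ac"
  [6..7]=∅  "cd"
  [7..8]={B}  "da"
  [0..2]=∅  "cdb"
  [1..3]=∅  "dbc"
  [2..4]=∅  "bcd"
  [3..5]={S}  "cda"
  [4..6]=∅  "dac"
  [5..7]=∅  "acd"
  [6..8]={S}  "cda"
  [0..3]=∅  "cdbc"
  [1..4]=∅  "dbcd"
  [2..5]=∅  "bcda"
  [3..6]={S}  "cdac"
  [4..7]=∅  "dacd"
  [5..8]=∅  "acda"
  [0..4]=∅  "cdbcd"
  [1..5]=∅  "dbcda"
  [2..6]=∅  "bcdac"
  [3..7]=∅  "cdacd"
  [4..8]=∅  "dacda"
  [0..5]=∅  "cdbcda"
  [1..6]=∅  "dbcdac"
  [2..7]=∅  "bcdacd"
  [3..8]={S}  "cdacda"
  [0..6]=∅  "cdbcdac"
  [1..7]=∅  "dbcdacd"
  [2..8]=∅  "bcdacda"
  [0..7]=∅  "cdbcdacd"
  [1..8]=∅  "dbcdacda"
  [0..8]=∅  "cdbcdacda"

S ∉ T[0,8] ⇒ NO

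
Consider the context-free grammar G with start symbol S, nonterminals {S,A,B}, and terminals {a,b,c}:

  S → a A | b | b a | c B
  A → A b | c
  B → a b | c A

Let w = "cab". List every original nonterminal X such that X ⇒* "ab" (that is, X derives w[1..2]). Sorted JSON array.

CNF form of G:
  S -> T0 T1 | T1 A | T2 B | b
  A -> A T0 | c
  B -> T1 T0 | T2 A
  T0 -> b
  T1 -> a
  T2 -> c

Fill CYK table bottom-up — only the sub-triangle for w[1..2]:
  cell(1,1) a: {T1}  orig:{}
  cell(2,2) b: {S,T0}  orig:{S}
  cell(1,2) ab: {B}

Original NTs in T[1,2] deriving "ab": ["B"]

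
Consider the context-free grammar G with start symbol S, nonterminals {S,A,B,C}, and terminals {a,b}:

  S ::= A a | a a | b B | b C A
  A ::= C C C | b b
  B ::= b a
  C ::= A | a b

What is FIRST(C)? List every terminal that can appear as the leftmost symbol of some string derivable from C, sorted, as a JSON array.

Compute FIRST by fixpoint:
[1]
  A via A→b b: +{b}
  B via B→b a: +{b}
  C via C→A: +{b}
  C via C→a b: +{a}
  S via S→A a: +{b}
  S via S→a a: +{a}
  FIRST[S]={a,b}  FIRST[A]={b}  FIRST[B]={b}  FIRST[C]={a,b}
[2]
  A via A→C C C: +{a}
  FIRST[S]={a,b}  FIRST[A]={a,b}  FIRST[B]={b}  FIRST[C]={a,b}
[3] (stable)
  FIRST[S]={a,b}  FIRST[A]={a,b}  FIRST[B]={b}  FIRST[C]={a,b}

FIRST(C) = ["a", "b"]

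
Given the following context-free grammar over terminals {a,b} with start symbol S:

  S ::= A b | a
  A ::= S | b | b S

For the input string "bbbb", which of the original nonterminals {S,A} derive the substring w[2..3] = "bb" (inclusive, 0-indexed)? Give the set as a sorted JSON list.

Convert to CNF:
  S -> A T0 | a
  A -> A T0 | T0 S | a | b
  T0 -> b

CYK table (by increasing span), restricted to cells inside w[2..3]:
  cell(2,2) b: {A,T0}  orig:{A}
  cell(3,3) b: {A,T0}  orig:{A}
  cell(2,3) bb: {A,S}

Original NTs in T[2,3] deriving "bb": ["A", "S"]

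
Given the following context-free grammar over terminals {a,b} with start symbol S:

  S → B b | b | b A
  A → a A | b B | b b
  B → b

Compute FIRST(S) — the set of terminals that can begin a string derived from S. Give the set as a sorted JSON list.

Compute FIRST by fixpoint:
iter 1:
  A via A→a A: +{a}
  A via A→b B: +{b}
  B via B→b: +{b}
  S via S→B b: +{b}
  FIRST[S]={b}  FIRST[A]={a,b}  FIRST[B]={b}
iter 2: — fixpoint
  FIRST[S]={b}  FIRST[A]={a,b}  FIRST[B]={b}

FIRST(S) = ["b"]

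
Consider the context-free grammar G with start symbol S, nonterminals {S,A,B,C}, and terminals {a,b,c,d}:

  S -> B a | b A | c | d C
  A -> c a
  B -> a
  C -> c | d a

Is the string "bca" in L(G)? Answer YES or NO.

Convert to CNF:
  S -> B T1 | T2 C | T3 A | c
  A -> T0 T1
  B -> a
  C -> T2 T1 | c
  T0 -> c
  T1 -> a
  T2 -> d
  T3 -> b

CYK fill:
  T[0,0] 'b' = {T3}  orig:{}
  T[1,1] 'c' = {C,S,T0}  orig:{C,S}
  T[2,2] 'a' = {B,T1}  orig:{B}
  T[0,1] 'bc' = ∅
  T[1,2] 'ca' = {A}
  T[0,2] 'bca' = {S}

S ∈ T[0,2] ⇒ YES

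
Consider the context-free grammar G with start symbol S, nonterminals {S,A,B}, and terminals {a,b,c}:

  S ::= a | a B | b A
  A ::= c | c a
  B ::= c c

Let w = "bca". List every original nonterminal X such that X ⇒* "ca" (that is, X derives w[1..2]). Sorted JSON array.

Convert to CNF:
  S -> T1 B | T2 A | a
  A -> T0 T1 | c
  B -> T0 T0
  T0 -> c
  T1 -> a
  T2 -> b

CYK fill — only the sub-triangle for w[1..2]:
  [1..1]={A,T0}  "c"  orig:{A}
  [2..2]={S,T1}  "a"  orig:{S}
  [1..2]={A}  "ca"

Original NTs in T[1,2] deriving "ca": ["A"]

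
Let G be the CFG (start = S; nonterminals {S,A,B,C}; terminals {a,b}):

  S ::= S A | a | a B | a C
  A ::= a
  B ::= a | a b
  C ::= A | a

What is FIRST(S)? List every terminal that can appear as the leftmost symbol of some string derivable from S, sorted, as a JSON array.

FIRST iteration:
round 1:
  A via A→a: +{a}
  B via B→a: +{a}
  C via C→A: +{a}
  S via S→a: +{a}
  S: {a}  A: {a}  B: {a}  C: {a}
round 2: (stable)
  S: {a}  A: {a}  B: {a}  C: {a}

FIRST(S) = ["a"]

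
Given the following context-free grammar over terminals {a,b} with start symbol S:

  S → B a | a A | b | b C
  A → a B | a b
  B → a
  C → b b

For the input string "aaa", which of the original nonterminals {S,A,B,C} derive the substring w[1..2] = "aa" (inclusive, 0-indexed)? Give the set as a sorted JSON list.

Convert to CNF:
  S -> B T0 | T0 A | T1 C | b
  A -> T0 B | T0 T1
  B -> a
  C -> T1 T1
  T0 -> a
  T1 -> b

CYK fill — only the sub-triangle for w[1..2]:
  cell(1,1) a: {B,T0}  orig:{B}
  cell(2,2) a: {B,T0}  orig:{B}
  cell(1,2) aa: {A,S}

Original NTs in T[1,2] deriving "aa": ["A", "S"]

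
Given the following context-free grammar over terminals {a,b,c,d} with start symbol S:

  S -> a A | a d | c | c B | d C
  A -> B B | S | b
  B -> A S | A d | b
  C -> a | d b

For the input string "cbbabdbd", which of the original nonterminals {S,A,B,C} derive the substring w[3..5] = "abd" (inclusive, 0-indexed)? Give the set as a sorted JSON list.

Convert to CNF:
  S -> T0 A | T0 T1 | T1 C | T2 B | c
  A -> B B | T0 A | T0 T1 | T1 C | T2 B | b | c
  B -> A S | A T1 | b
  C -> T1 T3 | a
  T0 -> a
  T1 -> d
  T2 -> c
  T3 -> b

Fill CYK table bottom-up — only the sub-triangle for w[3..5]:
  T[3,3] 'a' = {C,T0}  orig:{C}
  T[4,4] 'b' = {A,B,T3}  orig:{A,B}
  T[5,5] 'd' = {T1}  orig:{}
  T[3,4] 'ab' = {A,S}
  T[4,5] 'bd' = {B}
  T[3,5] 'abd' = {B}

Original NTs in T[3,5] deriving "abd": ["B"]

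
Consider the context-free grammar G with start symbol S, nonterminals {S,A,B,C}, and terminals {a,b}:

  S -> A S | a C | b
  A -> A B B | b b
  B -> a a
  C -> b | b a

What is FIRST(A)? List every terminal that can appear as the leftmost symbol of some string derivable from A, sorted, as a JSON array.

FIRST sets, iterate to fixpoint:
round 1:
  A via A→b b: +{b}
  B via B→a a: +{a}
  C via C→b: +{b}
  S via S→A S: +{b}
  S via S→a C: +{a}
  S: {a,b}  A: {b}  B: {a}  C: {b}
round 2: done
  S: {a,b}  A: {b}  B: {a}  C: {b}

FIRST(A) = ["b"]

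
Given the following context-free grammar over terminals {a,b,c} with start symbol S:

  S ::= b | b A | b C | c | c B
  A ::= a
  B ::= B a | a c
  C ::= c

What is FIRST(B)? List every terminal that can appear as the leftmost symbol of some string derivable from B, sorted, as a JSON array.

Compute FIRST by fixpoint:
round 1:
  A via A→a: +{a}
  B via B→a c: +{a}
  C via C→c: +{c}
  S via S→b: +{b}
  S via S→c: +{c}
  FIRST(S)={b,c}  FIRST(A)={a}  FIRST(B)={a}  FIRST(C)={c}
round 2: — fixpoint
  FIRST(S)={b,c}  FIRST(A)={a}  FIRST(B)={a}  FIRST(C)={c}

FIRST(B) = ["a"]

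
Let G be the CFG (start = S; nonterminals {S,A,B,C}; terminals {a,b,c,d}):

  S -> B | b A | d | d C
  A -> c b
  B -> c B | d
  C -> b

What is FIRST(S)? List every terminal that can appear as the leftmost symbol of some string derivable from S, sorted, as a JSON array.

FIRST sets, iterate to fixpoint:
[1]
  A via A→c b: +{c}
  B via B→c B: +{c}
  B via B→d: +{d}
  C via C→b: +{b}
  S via S→B: +{c,d}
  S via S→b A: +{b}
  FIRST(S)={b,c,d}  FIRST(A)={c}  FIRST(B)={c,d}  FIRST(C)={b}
[2] — fixpoint
  FIRST(S)={b,c,d}  FIRST(A)={c}  FIRST(B)={c,d}  FIRST(C)={b}

FIRST(S) = ["b", "c", "d"]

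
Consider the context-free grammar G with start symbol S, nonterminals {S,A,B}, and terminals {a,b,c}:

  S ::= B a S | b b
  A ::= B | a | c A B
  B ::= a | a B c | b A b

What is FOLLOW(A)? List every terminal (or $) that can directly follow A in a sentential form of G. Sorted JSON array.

FIRST iteration:
pass 1:
  A via A→a: +{a}
  A via A→c A B: +{c}
  B via B→a: +{a}
  B via B→b A b: +{b}
  S via S→B a S: +{a,b}
  FIRST[S]={a,b}  FIRST[A]={a,c}  FIRST[B]={a,b}
pass 2:
  A via A→B: +{b}
  FIRST[S]={a,b}  FIRST[A]={a,b,c}  FIRST[B]={a,b}
pass 3: (stable)
  FIRST[S]={a,b}  FIRST[A]={a,b,c}  FIRST[B]={a,b}

FOLLOW sets:
initialize: $ ∈ FOLLOW(S)
iter 1:
  A→c A B: FOLLOW(A) ⊇ FIRST(B) = {a,b}; new: +{a,b}
  A→c A B: FOLLOW(B) ⊇ FOLLOW(A) ⊇ {a,b}; new: +{a,b}
  B→a B c: FOLLOW(B) ⊇ FIRST(c) = {c}; new: +{c}
  FOLLOW(S)={$}  FOLLOW(A)={a,b}  FOLLOW(B)={a,b,c}
iter 2: — fixpoint
  FOLLOW(S)={$}  FOLLOW(A)={a,b}  FOLLOW(B)={a,b,c}

FOLLOW(A) = ["a", "b"]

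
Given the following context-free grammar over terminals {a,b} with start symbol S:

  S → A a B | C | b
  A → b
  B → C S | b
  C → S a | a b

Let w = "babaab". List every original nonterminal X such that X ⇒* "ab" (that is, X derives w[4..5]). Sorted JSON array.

CNF form of G:
  S -> A X2 | S T0 | T0 T1 | b
  A -> b
  B -> C S | b
  C -> S T0 | T0 T1
  T0 -> a
  T1 -> b
  X2 -> T0 B

CYK table (by increasing span) — only the sub-triangle for w[4..5]:
  [4..4]={T0}  "a"  orig:{}
  [5..5]={A,B,S,T1}  "b"  orig:{A,B,S}
  [4..5]={C,S,X2}  "ab"  orig:{C,S}

Original NTs in T[4,5] deriving "ab": ["C", "S"]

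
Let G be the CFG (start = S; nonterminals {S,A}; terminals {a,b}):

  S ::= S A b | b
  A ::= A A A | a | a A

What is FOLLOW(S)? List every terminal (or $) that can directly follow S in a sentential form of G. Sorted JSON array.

FIRST sets, iterate to fixpoint:
pass 1:
  A via A→a: +{a}
  S via S→b: +{b}
  FIRST(S)={b}  FIRST(A)={a}
pass 2: done
  FIRST(S)={b}  FIRST(A)={a}

FOLLOW iteration:
seed FOLLOW(S) with $
[1]
  A→A A A: FOLLOW(A) ⊇ FIRST(A) = {a}; new: +{a}
  S→S A b: FOLLOW(S) ⊇ FIRST(A) = {a}; new: +{a}
  S→S A b: FOLLOW(A) ⊇ FIRST(b) = {b}; new: +{b}
  FOLLOW(S)={$,a}  FOLLOW(A)={a,b}
[2] done
  FOLLOW(S)={$,a}  FOLLOW(A)={a,b}

FOLLOW(S) = ["$", "a"]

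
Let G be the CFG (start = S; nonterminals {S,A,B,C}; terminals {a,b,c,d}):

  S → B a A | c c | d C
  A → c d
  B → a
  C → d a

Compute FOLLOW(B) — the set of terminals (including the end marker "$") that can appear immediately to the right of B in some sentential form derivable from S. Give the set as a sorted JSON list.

FIRST iteration:
[1]
  A via A→c d: +{c}
  B via B→a: +{a}
  C via C→d a: +{d}
  S via S→B a A: +{a}
  S via S→c c: +{c}
  S via S→d C: +{d}
  S: {a,c,d}  A: {c}  B: {a}  C: {d}
[2] (no change)
  S: {a,c,d}  A: {c}  B: {a}  C: {d}

Compute FOLLOW by fixpoint:
FOLLOW(S) := {$}
round 1:
  S→B a A: FOLLOW(B) ⊇ FIRST(a) = {a}; new: +{a}
  S→B a A: FOLLOW(A) ⊇ FOLLOW(S) ⊇ {$}; new: +{$}
  S→d C: FOLLOW(C) ⊇ FOLLOW(S) ⊇ {$}; new: +{$}
  FOLLOW[S]={$}  FOLLOW[A]={$}  FOLLOW[B]={a}  FOLLOW[C]={$}
round 2: done
  FOLLOW[S]={$}  FOLLOW[A]={$}  FOLLOW[B]={a}  FOLLOW[C]={$}

FOLLOW(B) = ["a"]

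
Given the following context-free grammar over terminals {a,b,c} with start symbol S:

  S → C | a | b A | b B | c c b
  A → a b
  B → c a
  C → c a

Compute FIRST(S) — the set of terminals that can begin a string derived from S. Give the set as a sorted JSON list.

FIRST iteration:
[1]
  A via A→a b: +{a}
  B via B→c a: +{c}
  C via C→c a: +{c}
  S via S→C: +{c}
  S via S→a: +{a}
  S via S→b A: +{b}
  FIRST[S]={a,b,c}  FIRST[A]={a}  FIRST[B]={c}  FIRST[C]={c}
[2] (no change)
  FIRST[S]={a,b,c}  FIRST[A]={a}  FIRST[B]={c}  FIRST[C]={c}

FIRST(S) = ["a", "b", "c"]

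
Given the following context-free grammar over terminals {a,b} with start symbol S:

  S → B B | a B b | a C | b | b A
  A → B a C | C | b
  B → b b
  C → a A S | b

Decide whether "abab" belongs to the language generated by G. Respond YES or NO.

CNF form of G:
  S -> B B | T0 C | T0 X5 | T1 A | b
  A -> B X2 | T0 X3 | b
  B -> T1 T1
  C -> T0 X4 | b
  T0 -> a
  T1 -> b
  X2 -> T0 C
  X3 -> A S
  X4 -> A S
  X5 -> B T1

Fill CYK table bottom-up:
  [0..0]={T0}  "a"  orig:{}
  [1..1]={A,C,S,T1}  "b"  orig:{A,C,S}
  [2..2]={T0}  "a"  orig:{}
  [3..3]={A,C,S,T1}  "b"  orig:{A,C,S}
  [0..1]={S,X2}  "ab"  orig:{S}
  [1..2]=∅  "ba"
  [2..3]={S,X2}  "ab"  orig:{S}
  [0..2]=∅  "aba"
  [1..3]={X3,X4}  "bab"  orig:{}
  [0..3]={A,C}  "abab"

S ∉ T[0,3] ⇒ NO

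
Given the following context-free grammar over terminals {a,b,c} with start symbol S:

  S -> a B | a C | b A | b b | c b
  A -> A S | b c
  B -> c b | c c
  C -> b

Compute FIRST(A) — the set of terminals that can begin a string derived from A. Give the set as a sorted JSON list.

Compute FIRST by fixpoint:
round 1:
  A via A→b c: +{b}
  B via B→c b: +{c}
  C via C→b: +{b}
  S via S→a B: +{a}
  S via S→b A: +{b}
  S via S→c b: +{c}
  FIRST(S)={a,b,c}  FIRST(A)={b}  FIRST(B)={c}  FIRST(C)={b}
round 2: (no change)
  FIRST(S)={a,b,c}  FIRST(A)={b}  FIRST(B)={c}  FIRST(C)={b}

FIRST(A) = ["b"]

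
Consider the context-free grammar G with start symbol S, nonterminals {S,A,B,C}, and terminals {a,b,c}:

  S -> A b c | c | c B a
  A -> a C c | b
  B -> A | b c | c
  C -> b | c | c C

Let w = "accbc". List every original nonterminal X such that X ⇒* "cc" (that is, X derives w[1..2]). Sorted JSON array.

Convert to CNF:
  S -> A X5 | T1 X6 | c
  A -> T0 X3 | b
  B -> T0 X4 | T2 T1 | b | c
  C -> T1 C | b | c
  T0 -> a
  T1 -> c
  T2 -> b
  X3 -> C T1
  X4 -> C T1
  X5 -> T2 T1
  X6 -> B T0

Fill CYK table bottom-up — only the sub-triangle for w[1..2]:
  cell(1,1) c: {B,C,S,T1}  orig:{B,C,S}
  cell(2,2) c: {B,C,S,T1}  orig:{B,C,S}
  cell(1,2) cc: {C,X3,X4}  orig:{C}

Original NTs in T[1,2] deriving "cc": ["C"]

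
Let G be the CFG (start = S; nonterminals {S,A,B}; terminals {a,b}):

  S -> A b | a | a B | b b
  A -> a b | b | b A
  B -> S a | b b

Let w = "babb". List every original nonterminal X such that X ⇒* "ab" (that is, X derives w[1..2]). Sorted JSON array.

Convert to CNF:
  S -> A T1 | T0 B | T1 T1 | a
  A -> T0 T1 | T1 A | b
  B -> S T0 | T1 T1
  T0 -> a
  T1 -> b

CYK table (by increasing span), restricted to cells inside w[1..2]:
  cell(1,1) a: {S,T0}  orig:{S}
  cell(2,2) b: {A,T1}  orig:{A}
  cell(1,2) ab: {A}

Original NTs in T[1,2] deriving "ab": ["A"]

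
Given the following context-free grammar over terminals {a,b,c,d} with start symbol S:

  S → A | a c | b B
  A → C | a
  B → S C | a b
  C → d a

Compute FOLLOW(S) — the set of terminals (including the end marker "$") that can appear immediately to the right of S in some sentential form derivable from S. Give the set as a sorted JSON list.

Compute FIRST by fixpoint:
[1]
  A via A→a: +{a}
  B via B→a b: +{a}
  C via C→d a: +{d}
  S via S→A: +{a}
  S via S→b B: +{b}
  FIRST[S]={a,b}  FIRST[A]={a}  FIRST[B]={a}  FIRST[C]={d}
[2]
  A via A→C: +{d}
  B via B→S C: +{b}
  S via S→A: +{d}
  FIRST[S]={a,b,d}  FIRST[A]={a,d}  FIRST[B]={a,b}  FIRST[C]={d}
[3]
  B via B→S C: +{d}
  FIRST[S]={a,b,d}  FIRST[A]={a,d}  FIRST[B]={a,b,d}  FIRST[C]={d}
[4] (stable)
  FIRST[S]={a,b,d}  FIRST[A]={a,d}  FIRST[B]={a,b,d}  FIRST[C]={d}

FOLLOW sets:
initialize: $ ∈ FOLLOW(S)
iter 1:
  B→S C: FOLLOW(S) ⊇ FIRST(C) = {d}; new: +{d}
  S→A: FOLLOW(A) ⊇ FOLLOW(S) ⊇ {$,d}; new: +{$,d}
  S→b B: FOLLOW(B) ⊇ FOLLOW(S) ⊇ {$,d}; new: +{$,d}
  FOLLOW(S)={$,d}  FOLLOW(A)={$,d}  FOLLOW(B)={$,d}  FOLLOW(C)={}
iter 2:
  A→C: FOLLOW(C) ⊇ FOLLOW(A) ⊇ {$,d}; new: +{$,d}
  FOLLOW(S)={$,d}  FOLLOW(A)={$,d}  FOLLOW(B)={$,d}  FOLLOW(C)={$,d}
iter 3: (no change)
  FOLLOW(S)={$,d}  FOLLOW(A)={$,d}  FOLLOW(B)={$,d}  FOLLOW(C)={$,d}

FOLLOW(S) = ["$", "d"]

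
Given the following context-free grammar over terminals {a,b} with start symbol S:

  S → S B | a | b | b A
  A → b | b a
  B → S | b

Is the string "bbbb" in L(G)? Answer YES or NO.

Convert to CNF:
  S -> S B | T0 A | a | b
  A -> T0 T1 | b
  B -> S B | T0 A | a | b
  T0 -> b
  T1 -> a

Fill CYK table bottom-up:
  cell(0,0) b: {A,B,S,T0}  orig:{A,B,S}
  cell(1,1) b: {A,B,S,T0}  orig:{A,B,S}
  cell(2,2) b: {A,B,S,T0}  orig:{A,B,S}
  cell(3,3) b: {A,B,S,T0}  orig:{A,B,S}
  cell(0,1) bb: {B,S}
  cell(1,2) bb: {B,S}
  cell(2,3) bb: {B,S}
  cell(0,2) bbb: {B,S}
  cell(1,3) bbb: {B,S}
  cell(0,3) bbbb: {B,S}

S ∈ T[0,3] ⇒ YES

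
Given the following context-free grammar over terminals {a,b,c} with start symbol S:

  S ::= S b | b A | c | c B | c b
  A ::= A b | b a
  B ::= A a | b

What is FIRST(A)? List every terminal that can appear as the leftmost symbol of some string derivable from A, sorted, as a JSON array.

FIRST iteration:
round 1:
  A via A→b a: +{b}
  B via B→A a: +{b}
  S via S→b A: +{b}
  S via S→c: +{c}
  FIRST(S)={b,c}  FIRST(A)={b}  FIRST(B)={b}
round 2: (no change)
  FIRST(S)={b,c}  FIRST(A)={b}  FIRST(B)={b}

FIRST(A) = ["b"]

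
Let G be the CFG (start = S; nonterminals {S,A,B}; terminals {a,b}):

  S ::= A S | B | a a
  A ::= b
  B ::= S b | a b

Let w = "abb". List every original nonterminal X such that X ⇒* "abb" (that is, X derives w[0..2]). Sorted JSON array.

CNF form of G:
  S -> A S | S T0 | T1 T0 | T1 T1
  A -> b
  B -> S T0 | T1 T0
  T0 -> b
  T1 -> a

Fill CYK table bottom-up — only the sub-triangle for w[0..2]:
  cell(0,0) a: {T1}  orig:{}
  cell(1,1) b: {A,T0}  orig:{A}
  cell(2,2) b: {A,T0}  orig:{A}
  cell(0,1) ab: {B,S}
  cell(1,2) bb: ∅
  cell(0,2) abb: {B,S}

Original NTs in T[0,2] deriving "abb": ["B", "S"]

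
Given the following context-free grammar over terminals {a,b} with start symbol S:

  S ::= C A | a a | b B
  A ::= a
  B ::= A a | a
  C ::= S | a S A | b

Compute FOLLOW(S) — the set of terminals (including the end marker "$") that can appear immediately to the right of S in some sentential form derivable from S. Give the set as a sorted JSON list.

FIRST sets, iterate to fixpoint:
pass 1:
  A via A→a: +{a}
  B via B→A a: +{a}
  C via C→a S A: +{a}
  C via C→b: +{b}
  S via S→C A: +{a,b}
  FIRST[S]={a,b}  FIRST[A]={a}  FIRST[B]={a}  FIRST[C]={a,b}
pass 2: — fixpoint
  FIRST[S]={a,b}  FIRST[A]={a}  FIRST[B]={a}  FIRST[C]={a,b}

FOLLOW sets:
FOLLOW(S) := {$}
pass 1:
  B→A a: FOLLOW(A) ⊇ FIRST(a) = {a}; new: +{a}
  C→a S A: FOLLOW(S) ⊇ FIRST(A) = {a}; new: +{a}
  S→C A: FOLLOW(C) ⊇ FIRST(A) = {a}; new: +{a}
  S→C A: FOLLOW(A) ⊇ FOLLOW(S) ⊇ {$,a}; new: +{$}
  S→b B: FOLLOW(B) ⊇ FOLLOW(S) ⊇ {$,a}; new: +{$,a}
  S: {$,a}  A: {$,a}  B: {$,a}  C: {a}
pass 2: done
  S: {$,a}  A: {$,a}  B: {$,a}  C: {a}

FOLLOW(S) = ["$", "a"]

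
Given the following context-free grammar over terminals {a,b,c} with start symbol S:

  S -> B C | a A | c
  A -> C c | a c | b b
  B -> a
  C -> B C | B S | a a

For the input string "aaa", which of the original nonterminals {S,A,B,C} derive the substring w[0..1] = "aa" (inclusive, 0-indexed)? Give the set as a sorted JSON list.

CNF form of G:
  S -> B C | T1 A | c
  A -> C T0 | T1 T0 | T2 T2
  B -> a
  C -> B C | B S | T1 T1
  T0 -> c
  T1 -> a
  T2 -> b

Fill CYK table bottom-up, restricted to cells inside w[0..1]:
  T[0,0] 'a' = {B,T1}  orig:{B}
  T[1,1] 'a' = {B,T1}  orig:{B}
  T[0,1] 'aa' = {C}

Original NTs in T[0,1] deriving "aa": ["C"]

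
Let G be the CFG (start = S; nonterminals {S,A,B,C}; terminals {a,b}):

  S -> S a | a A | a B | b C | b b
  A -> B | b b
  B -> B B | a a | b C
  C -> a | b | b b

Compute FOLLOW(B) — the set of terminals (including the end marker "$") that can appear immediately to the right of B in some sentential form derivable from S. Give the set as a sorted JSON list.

FIRST sets, iterate to fixpoint:
pass 1:
  A via A→b b: +{b}
  B via B→a a: +{a}
  B via B→b C: +{b}
  C via C→a: +{a}
  C via C→b: +{b}
  S via S→a A: +{a}
  S via S→b C: +{b}
  FIRST[S]={a,b}  FIRST[A]={b}  FIRST[B]={a,b}  FIRST[C]={a,b}
pass 2:
  A via A→B: +{a}
  FIRST[S]={a,b}  FIRST[A]={a,b}  FIRST[B]={a,b}  FIRST[C]={a,b}
pass 3: done
  FIRST[S]={a,b}  FIRST[A]={a,b}  FIRST[B]={a,b}  FIRST[C]={a,b}

FOLLOW sets:
initialize: $ ∈ FOLLOW(S)
pass 1:
  B→B B: FOLLOW(B) ⊇ FIRST(B) = {a,b}; new: +{a,b}
  B→b C: FOLLOW(C) ⊇ FOLLOW(B) ⊇ {a,b}; new: +{a,b}
  S→S a: FOLLOW(S) ⊇ FIRST(a) = {a}; new: +{a}
  S→a A: FOLLOW(A) ⊇ FOLLOW(S) ⊇ {$,a}; new: +{$,a}
  S→a B: FOLLOW(B) ⊇ FOLLOW(S) ⊇ {$,a}; new: +{$}
  S→b C: FOLLOW(C) ⊇ FOLLOW(S) ⊇ {$,a}; new: +{$}
  FOLLOW(S)={$,a}  FOLLOW(A)={$,a}  FOLLOW(B)={$,a,b}  FOLLOW(C)={$,a,b}
pass 2: — fixpoint
  FOLLOW(S)={$,a}  FOLLOW(A)={$,a}  FOLLOW(B)={$,a,b}  FOLLOW(C)={$,a,b}

FOLLOW(B) = ["$", "a", "b"]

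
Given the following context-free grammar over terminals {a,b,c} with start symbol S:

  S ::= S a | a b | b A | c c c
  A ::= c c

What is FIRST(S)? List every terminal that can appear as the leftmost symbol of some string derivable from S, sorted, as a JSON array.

FIRST iteration:
iter 1:
  A via A→c c: +{c}
  S via S→a b: +{a}
  S via S→b A: +{b}
  S via S→c c c: +{c}
  FIRST[S]={a,b,c}  FIRST[A]={c}
iter 2: (stable)
  FIRST[S]={a,b,c}  FIRST[A]={c}

FIRST(S) = ["a", "b", "c"]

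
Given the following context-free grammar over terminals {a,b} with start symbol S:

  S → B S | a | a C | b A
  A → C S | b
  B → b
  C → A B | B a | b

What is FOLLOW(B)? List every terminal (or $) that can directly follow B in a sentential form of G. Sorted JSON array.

FIRST iteration:
iter 1:
  A via A→b: +{b}
  B via B→b: +{b}
  C via C→A B: +{b}
  S via S→B S: +{b}
  S via S→a: +{a}
  FIRST[S]={a,b}  FIRST[A]={b}  FIRST[B]={b}  FIRST[C]={b}
iter 2: — fixpoint
  FIRST[S]={a,b}  FIRST[A]={b}  FIRST[B]={b}  FIRST[C]={b}

FOLLOW sets:
FOLLOW(S) := {$}
[1]
  A→C S: FOLLOW(C) ⊇ FIRST(S) = {a,b}; new: +{a,b}
  C→A B: FOLLOW(A) ⊇ FIRST(B) = {b}; new: +{b}
  C→A B: FOLLOW(B) ⊇ FOLLOW(C) ⊇ {a,b}; new: +{a,b}
  S→a C: FOLLOW(C) ⊇ FOLLOW(S) ⊇ {$}; new: +{$}
  S→b A: FOLLOW(A) ⊇ FOLLOW(S) ⊇ {$}; new: +{$}
  S: {$}  A: {$,b}  B: {a,b}  C: {$,a,b}
[2]
  A→C S: FOLLOW(S) ⊇ FOLLOW(A) ⊇ {$,b}; new: +{b}
  C→A B: FOLLOW(B) ⊇ FOLLOW(C) ⊇ {$,a,b}; new: +{$}
  S: {$,b}  A: {$,b}  B: {$,a,b}  C: {$,a,b}
[3] done
  S: {$,b}  A: {$,b}  B: {$,a,b}  C: {$,a,b}

FOLLOW(B) = ["$", "a", "b"]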